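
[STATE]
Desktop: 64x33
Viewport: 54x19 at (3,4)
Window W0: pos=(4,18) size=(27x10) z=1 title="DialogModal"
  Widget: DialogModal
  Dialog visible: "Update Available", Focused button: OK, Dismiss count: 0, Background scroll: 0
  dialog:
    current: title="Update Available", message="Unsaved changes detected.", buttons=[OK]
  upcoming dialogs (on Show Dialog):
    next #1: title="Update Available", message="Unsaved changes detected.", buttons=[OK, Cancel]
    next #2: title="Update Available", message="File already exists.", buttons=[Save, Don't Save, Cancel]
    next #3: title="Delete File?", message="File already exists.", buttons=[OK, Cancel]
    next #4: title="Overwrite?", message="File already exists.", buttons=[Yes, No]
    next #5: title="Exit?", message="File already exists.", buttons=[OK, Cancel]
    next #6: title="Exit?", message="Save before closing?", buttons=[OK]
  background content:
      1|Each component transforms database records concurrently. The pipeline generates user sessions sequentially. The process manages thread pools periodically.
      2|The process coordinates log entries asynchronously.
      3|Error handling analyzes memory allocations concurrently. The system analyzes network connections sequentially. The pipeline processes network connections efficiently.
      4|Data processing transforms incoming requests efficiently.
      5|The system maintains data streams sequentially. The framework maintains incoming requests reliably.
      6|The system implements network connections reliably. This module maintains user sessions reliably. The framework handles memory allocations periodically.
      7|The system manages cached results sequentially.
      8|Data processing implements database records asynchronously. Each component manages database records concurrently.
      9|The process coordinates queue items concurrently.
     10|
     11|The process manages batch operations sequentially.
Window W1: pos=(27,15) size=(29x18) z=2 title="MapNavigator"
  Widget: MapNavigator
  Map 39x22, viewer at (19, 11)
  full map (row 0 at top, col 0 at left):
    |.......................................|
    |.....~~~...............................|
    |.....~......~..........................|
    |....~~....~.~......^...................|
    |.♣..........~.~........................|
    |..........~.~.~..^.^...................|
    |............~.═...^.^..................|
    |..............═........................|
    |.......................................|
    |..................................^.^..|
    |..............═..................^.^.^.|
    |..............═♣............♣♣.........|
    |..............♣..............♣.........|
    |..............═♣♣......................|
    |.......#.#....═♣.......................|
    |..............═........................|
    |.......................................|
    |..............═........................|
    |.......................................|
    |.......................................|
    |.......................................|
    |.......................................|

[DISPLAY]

                                                      
                                                      
                                                      
                                                      
                                                      
                                                      
                                                      
                                                      
                                                      
                                                      
                                                      
                        ┏━━━━━━━━━━━━━━━━━━━━━━━━━━━┓ 
                        ┃ MapNavigator              ┃ 
                        ┠───────────────────────────┨ 
 ┏━━━━━━━━━━━━━━━━━━━━━━┃......~.~..................┃ 
 ┃ DialogModal          ┃....~.~.~..^.^.............┃ 
 ┠──────────────────────┃......~.═...^.^............┃ 
 ┃Ea┌───────────────────┃........═..................┃ 
 ┃Th│  Update Available ┃...........................┃ 


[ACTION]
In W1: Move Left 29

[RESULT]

                                                      
                                                      
                                                      
                                                      
                                                      
                                                      
                                                      
                                                      
                                                      
                                                      
                                                      
                        ┏━━━━━━━━━━━━━━━━━━━━━━━━━━━┓ 
                        ┃ MapNavigator              ┃ 
                        ┠───────────────────────────┨ 
 ┏━━━━━━━━━━━━━━━━━━━━━━┃             .♣..........~.┃ 
 ┃ DialogModal          ┃             ..........~.~.┃ 
 ┠──────────────────────┃             ............~.┃ 
 ┃Ea┌───────────────────┃             ..............┃ 
 ┃Th│  Update Available ┃             ..............┃ 


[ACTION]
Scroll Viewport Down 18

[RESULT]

                                                      
                        ┏━━━━━━━━━━━━━━━━━━━━━━━━━━━┓ 
                        ┃ MapNavigator              ┃ 
                        ┠───────────────────────────┨ 
 ┏━━━━━━━━━━━━━━━━━━━━━━┃             .♣..........~.┃ 
 ┃ DialogModal          ┃             ..........~.~.┃ 
 ┠──────────────────────┃             ............~.┃ 
 ┃Ea┌───────────────────┃             ..............┃ 
 ┃Th│  Update Available ┃             ..............┃ 
 ┃Er│Unsaved changes det┃             ..............┃ 
 ┃Da│        [OK]       ┃             ..............┃ 
 ┃Th└───────────────────┃             @.............┃ 
 ┃The system implements ┃             ..............┃ 
 ┗━━━━━━━━━━━━━━━━━━━━━━┃             ..............┃ 
                        ┃             .......#.#....┃ 
                        ┃             ..............┃ 
                        ┃             ..............┃ 
                        ┃             ..............┃ 
                        ┗━━━━━━━━━━━━━━━━━━━━━━━━━━━┛ 


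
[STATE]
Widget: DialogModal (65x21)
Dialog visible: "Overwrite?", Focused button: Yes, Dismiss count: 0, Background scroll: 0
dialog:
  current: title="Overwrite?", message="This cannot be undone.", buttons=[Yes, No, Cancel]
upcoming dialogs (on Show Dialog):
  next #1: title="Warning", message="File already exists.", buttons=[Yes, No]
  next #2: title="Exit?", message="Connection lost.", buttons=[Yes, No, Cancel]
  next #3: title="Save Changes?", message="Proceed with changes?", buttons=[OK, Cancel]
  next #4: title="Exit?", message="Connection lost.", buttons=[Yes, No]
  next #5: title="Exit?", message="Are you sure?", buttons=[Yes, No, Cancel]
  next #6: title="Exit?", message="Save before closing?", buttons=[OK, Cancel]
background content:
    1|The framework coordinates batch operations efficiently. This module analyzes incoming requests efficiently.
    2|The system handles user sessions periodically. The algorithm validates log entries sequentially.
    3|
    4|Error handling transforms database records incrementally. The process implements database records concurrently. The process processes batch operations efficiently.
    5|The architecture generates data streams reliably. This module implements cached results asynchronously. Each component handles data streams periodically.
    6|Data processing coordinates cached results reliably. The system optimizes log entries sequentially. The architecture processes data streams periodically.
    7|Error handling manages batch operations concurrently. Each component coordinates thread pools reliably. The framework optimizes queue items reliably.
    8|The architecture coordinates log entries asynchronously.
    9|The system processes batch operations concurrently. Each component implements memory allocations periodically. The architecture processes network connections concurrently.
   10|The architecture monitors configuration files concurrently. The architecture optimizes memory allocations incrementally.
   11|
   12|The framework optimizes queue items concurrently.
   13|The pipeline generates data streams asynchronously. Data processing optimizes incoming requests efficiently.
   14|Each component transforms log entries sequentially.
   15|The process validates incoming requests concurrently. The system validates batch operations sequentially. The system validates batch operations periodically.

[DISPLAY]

The framework coordinates batch operations efficiently. This modu
The system handles user sessions periodically. The algorithm vali
                                                                 
Error handling transforms database records incrementally. The pro
The architecture generates data streams reliably. This module imp
Data processing coordinates cached results reliably. The system o
Error handling manages batch operations concurrently. Each compon
The architecture coordinates log entries asynchronously.         
The system processe┌────────────────────────┐ently. Each componen
The architecture mo│       Overwrite?       │ concurrently. The a
                   │ This cannot be undone. │                    
The framework optim│  [Yes]  No   Cancel    │tly.                
The pipeline genera└────────────────────────┘ously. Data processi
Each component transforms log entries sequentially.              
The process validates incoming requests concurrently. The system 
                                                                 
                                                                 
                                                                 
                                                                 
                                                                 
                                                                 


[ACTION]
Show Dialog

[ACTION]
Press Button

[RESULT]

The framework coordinates batch operations efficiently. This modu
The system handles user sessions periodically. The algorithm vali
                                                                 
Error handling transforms database records incrementally. The pro
The architecture generates data streams reliably. This module imp
Data processing coordinates cached results reliably. The system o
Error handling manages batch operations concurrently. Each compon
The architecture coordinates log entries asynchronously.         
The system processes batch operations concurrently. Each componen
The architecture monitors configuration files concurrently. The a
                                                                 
The framework optimizes queue items concurrently.                
The pipeline generates data streams asynchronously. Data processi
Each component transforms log entries sequentially.              
The process validates incoming requests concurrently. The system 
                                                                 
                                                                 
                                                                 
                                                                 
                                                                 
                                                                 


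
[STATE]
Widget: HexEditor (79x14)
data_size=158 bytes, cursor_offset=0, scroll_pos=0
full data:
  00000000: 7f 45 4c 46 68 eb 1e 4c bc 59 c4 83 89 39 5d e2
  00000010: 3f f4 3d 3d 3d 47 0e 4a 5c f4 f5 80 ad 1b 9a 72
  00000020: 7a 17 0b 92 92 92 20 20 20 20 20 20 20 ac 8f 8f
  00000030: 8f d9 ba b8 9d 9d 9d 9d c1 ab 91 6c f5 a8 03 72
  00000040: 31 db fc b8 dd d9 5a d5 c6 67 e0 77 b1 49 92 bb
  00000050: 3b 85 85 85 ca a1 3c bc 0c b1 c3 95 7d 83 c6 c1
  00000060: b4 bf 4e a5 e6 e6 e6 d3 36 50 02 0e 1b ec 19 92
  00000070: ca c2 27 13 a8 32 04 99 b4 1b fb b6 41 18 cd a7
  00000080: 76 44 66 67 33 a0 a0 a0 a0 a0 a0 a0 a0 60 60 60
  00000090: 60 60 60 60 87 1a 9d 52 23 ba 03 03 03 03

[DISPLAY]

00000000  7F 45 4c 46 68 eb 1e 4c  bc 59 c4 83 89 39 5d e2  |.ELFh..L.Y...9].| 
00000010  3f f4 3d 3d 3d 47 0e 4a  5c f4 f5 80 ad 1b 9a 72  |?.===G.J\......r| 
00000020  7a 17 0b 92 92 92 20 20  20 20 20 20 20 ac 8f 8f  |z.....       ...| 
00000030  8f d9 ba b8 9d 9d 9d 9d  c1 ab 91 6c f5 a8 03 72  |...........l...r| 
00000040  31 db fc b8 dd d9 5a d5  c6 67 e0 77 b1 49 92 bb  |1.....Z..g.w.I..| 
00000050  3b 85 85 85 ca a1 3c bc  0c b1 c3 95 7d 83 c6 c1  |;.....<.....}...| 
00000060  b4 bf 4e a5 e6 e6 e6 d3  36 50 02 0e 1b ec 19 92  |..N.....6P......| 
00000070  ca c2 27 13 a8 32 04 99  b4 1b fb b6 41 18 cd a7  |..'..2......A...| 
00000080  76 44 66 67 33 a0 a0 a0  a0 a0 a0 a0 a0 60 60 60  |vDfg3........```| 
00000090  60 60 60 60 87 1a 9d 52  23 ba 03 03 03 03        |````...R#.....  | 
                                                                               
                                                                               
                                                                               
                                                                               


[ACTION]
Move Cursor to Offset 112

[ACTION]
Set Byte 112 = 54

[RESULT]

00000000  7f 45 4c 46 68 eb 1e 4c  bc 59 c4 83 89 39 5d e2  |.ELFh..L.Y...9].| 
00000010  3f f4 3d 3d 3d 47 0e 4a  5c f4 f5 80 ad 1b 9a 72  |?.===G.J\......r| 
00000020  7a 17 0b 92 92 92 20 20  20 20 20 20 20 ac 8f 8f  |z.....       ...| 
00000030  8f d9 ba b8 9d 9d 9d 9d  c1 ab 91 6c f5 a8 03 72  |...........l...r| 
00000040  31 db fc b8 dd d9 5a d5  c6 67 e0 77 b1 49 92 bb  |1.....Z..g.w.I..| 
00000050  3b 85 85 85 ca a1 3c bc  0c b1 c3 95 7d 83 c6 c1  |;.....<.....}...| 
00000060  b4 bf 4e a5 e6 e6 e6 d3  36 50 02 0e 1b ec 19 92  |..N.....6P......| 
00000070  54 c2 27 13 a8 32 04 99  b4 1b fb b6 41 18 cd a7  |T.'..2......A...| 
00000080  76 44 66 67 33 a0 a0 a0  a0 a0 a0 a0 a0 60 60 60  |vDfg3........```| 
00000090  60 60 60 60 87 1a 9d 52  23 ba 03 03 03 03        |````...R#.....  | 
                                                                               
                                                                               
                                                                               
                                                                               


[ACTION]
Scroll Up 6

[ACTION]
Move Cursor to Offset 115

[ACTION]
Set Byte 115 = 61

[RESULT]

00000000  7f 45 4c 46 68 eb 1e 4c  bc 59 c4 83 89 39 5d e2  |.ELFh..L.Y...9].| 
00000010  3f f4 3d 3d 3d 47 0e 4a  5c f4 f5 80 ad 1b 9a 72  |?.===G.J\......r| 
00000020  7a 17 0b 92 92 92 20 20  20 20 20 20 20 ac 8f 8f  |z.....       ...| 
00000030  8f d9 ba b8 9d 9d 9d 9d  c1 ab 91 6c f5 a8 03 72  |...........l...r| 
00000040  31 db fc b8 dd d9 5a d5  c6 67 e0 77 b1 49 92 bb  |1.....Z..g.w.I..| 
00000050  3b 85 85 85 ca a1 3c bc  0c b1 c3 95 7d 83 c6 c1  |;.....<.....}...| 
00000060  b4 bf 4e a5 e6 e6 e6 d3  36 50 02 0e 1b ec 19 92  |..N.....6P......| 
00000070  54 c2 27 61 a8 32 04 99  b4 1b fb b6 41 18 cd a7  |T.'a.2......A...| 
00000080  76 44 66 67 33 a0 a0 a0  a0 a0 a0 a0 a0 60 60 60  |vDfg3........```| 
00000090  60 60 60 60 87 1a 9d 52  23 ba 03 03 03 03        |````...R#.....  | 
                                                                               
                                                                               
                                                                               
                                                                               


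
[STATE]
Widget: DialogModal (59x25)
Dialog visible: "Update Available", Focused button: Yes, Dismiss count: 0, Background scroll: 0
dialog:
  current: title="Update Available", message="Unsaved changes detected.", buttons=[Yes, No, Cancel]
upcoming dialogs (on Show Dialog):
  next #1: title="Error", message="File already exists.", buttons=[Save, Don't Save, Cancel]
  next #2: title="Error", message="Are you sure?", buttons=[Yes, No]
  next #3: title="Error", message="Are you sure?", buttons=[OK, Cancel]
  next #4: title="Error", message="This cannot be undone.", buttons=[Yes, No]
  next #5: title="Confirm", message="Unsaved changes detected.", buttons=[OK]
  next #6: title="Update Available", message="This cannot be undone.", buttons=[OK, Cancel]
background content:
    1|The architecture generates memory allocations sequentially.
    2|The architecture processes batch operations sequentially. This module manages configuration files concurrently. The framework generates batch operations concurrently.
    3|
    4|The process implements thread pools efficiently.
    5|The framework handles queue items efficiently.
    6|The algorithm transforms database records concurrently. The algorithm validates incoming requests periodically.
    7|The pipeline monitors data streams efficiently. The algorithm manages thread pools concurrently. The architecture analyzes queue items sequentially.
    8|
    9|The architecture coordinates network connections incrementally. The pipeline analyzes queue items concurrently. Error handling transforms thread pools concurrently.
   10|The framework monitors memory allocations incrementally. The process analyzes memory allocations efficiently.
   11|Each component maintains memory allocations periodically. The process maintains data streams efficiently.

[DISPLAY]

The architecture generates memory allocations sequentially.
The architecture processes batch operations sequentially. T
                                                           
The process implements thread pools efficiently.           
The framework handles queue items efficiently.             
The algorithm transforms database records concurrently. The
The pipeline monitors data streams efficiently. The algorit
                                                           
The architecture coordinates network connections incrementa
The framework monitors memory allocations incrementally. Th
Each component ┌───────────────────────────┐periodically. T
               │      Update Available     │               
               │ Unsaved changes detected. │               
               │    [Yes]  No   Cancel     │               
               └───────────────────────────┘               
                                                           
                                                           
                                                           
                                                           
                                                           
                                                           
                                                           
                                                           
                                                           
                                                           


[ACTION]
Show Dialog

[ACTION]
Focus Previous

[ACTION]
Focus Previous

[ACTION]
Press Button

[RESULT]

The architecture generates memory allocations sequentially.
The architecture processes batch operations sequentially. T
                                                           
The process implements thread pools efficiently.           
The framework handles queue items efficiently.             
The algorithm transforms database records concurrently. The
The pipeline monitors data streams efficiently. The algorit
                                                           
The architecture coordinates network connections incrementa
The framework monitors memory allocations incrementally. Th
Each component maintains memory allocations periodically. T
                                                           
                                                           
                                                           
                                                           
                                                           
                                                           
                                                           
                                                           
                                                           
                                                           
                                                           
                                                           
                                                           
                                                           


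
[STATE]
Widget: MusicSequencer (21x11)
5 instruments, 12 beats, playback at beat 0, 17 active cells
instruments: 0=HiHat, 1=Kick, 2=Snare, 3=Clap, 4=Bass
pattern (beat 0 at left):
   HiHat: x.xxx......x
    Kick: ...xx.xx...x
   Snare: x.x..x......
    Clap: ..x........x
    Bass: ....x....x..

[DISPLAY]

      ▼12345678901   
 HiHat█·███······█   
  Kick···██·██···█   
 Snare█·█··█······   
  Clap··█········█   
  Bass····█····█··   
                     
                     
                     
                     
                     


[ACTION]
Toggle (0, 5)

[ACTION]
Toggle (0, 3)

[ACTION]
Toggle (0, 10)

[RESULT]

      ▼12345678901   
 HiHat█·█·██····██   
  Kick···██·██···█   
 Snare█·█··█······   
  Clap··█········█   
  Bass····█····█··   
                     
                     
                     
                     
                     


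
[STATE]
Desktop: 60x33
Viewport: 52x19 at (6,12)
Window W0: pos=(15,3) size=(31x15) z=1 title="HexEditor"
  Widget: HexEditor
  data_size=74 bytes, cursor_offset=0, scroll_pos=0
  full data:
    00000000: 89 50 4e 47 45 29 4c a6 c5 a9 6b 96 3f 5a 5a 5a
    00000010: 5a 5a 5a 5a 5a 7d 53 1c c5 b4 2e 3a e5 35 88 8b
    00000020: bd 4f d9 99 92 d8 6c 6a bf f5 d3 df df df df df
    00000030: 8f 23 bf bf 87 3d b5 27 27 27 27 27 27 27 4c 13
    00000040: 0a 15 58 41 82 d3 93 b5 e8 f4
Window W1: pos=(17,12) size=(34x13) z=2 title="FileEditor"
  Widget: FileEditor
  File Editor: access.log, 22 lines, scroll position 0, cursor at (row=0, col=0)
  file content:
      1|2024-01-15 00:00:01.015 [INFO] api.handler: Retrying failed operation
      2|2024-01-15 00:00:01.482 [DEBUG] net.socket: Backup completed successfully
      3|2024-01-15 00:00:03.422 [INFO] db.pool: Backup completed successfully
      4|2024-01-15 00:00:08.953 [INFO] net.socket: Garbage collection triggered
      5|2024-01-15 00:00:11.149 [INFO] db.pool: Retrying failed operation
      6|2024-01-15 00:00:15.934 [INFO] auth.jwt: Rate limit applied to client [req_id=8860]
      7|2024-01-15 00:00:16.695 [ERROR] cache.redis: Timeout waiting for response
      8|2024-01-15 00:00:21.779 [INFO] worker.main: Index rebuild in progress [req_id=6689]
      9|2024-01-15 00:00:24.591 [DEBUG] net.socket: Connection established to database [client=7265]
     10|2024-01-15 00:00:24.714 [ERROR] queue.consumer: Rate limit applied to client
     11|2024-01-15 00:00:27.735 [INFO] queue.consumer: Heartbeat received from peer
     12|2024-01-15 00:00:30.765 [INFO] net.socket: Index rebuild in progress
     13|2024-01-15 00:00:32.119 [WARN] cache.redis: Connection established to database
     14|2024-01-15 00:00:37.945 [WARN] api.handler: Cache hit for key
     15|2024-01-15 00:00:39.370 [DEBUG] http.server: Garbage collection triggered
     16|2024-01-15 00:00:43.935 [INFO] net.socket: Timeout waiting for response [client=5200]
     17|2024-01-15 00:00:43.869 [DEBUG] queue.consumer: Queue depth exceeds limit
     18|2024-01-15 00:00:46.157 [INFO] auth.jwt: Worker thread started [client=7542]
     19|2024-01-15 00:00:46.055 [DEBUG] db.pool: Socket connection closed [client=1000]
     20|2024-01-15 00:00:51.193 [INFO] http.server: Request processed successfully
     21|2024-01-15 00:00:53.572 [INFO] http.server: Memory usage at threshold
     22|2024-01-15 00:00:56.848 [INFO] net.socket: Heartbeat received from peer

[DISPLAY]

         ┃ ┏━━━━━━━━━━━━━━━━━━━━━━━━━━━━━━━━┓       
         ┃ ┃ FileEditor                     ┃       
         ┃ ┠────────────────────────────────┨       
         ┃ ┃█024-01-15 00:00:01.015 [INFO] ▲┃       
         ┃ ┃2024-01-15 00:00:01.482 [DEBUG]█┃       
         ┗━┃2024-01-15 00:00:03.422 [INFO] ░┃       
           ┃2024-01-15 00:00:08.953 [INFO] ░┃       
           ┃2024-01-15 00:00:11.149 [INFO] ░┃       
           ┃2024-01-15 00:00:15.934 [INFO] ░┃       
           ┃2024-01-15 00:00:16.695 [ERROR]░┃       
           ┃2024-01-15 00:00:21.779 [INFO] ░┃       
           ┃2024-01-15 00:00:24.591 [DEBUG]▼┃       
           ┗━━━━━━━━━━━━━━━━━━━━━━━━━━━━━━━━┛       
                                                    
                                                    
                                                    
                                                    
                                                    
                                                    


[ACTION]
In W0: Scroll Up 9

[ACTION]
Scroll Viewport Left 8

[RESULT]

               ┃ ┏━━━━━━━━━━━━━━━━━━━━━━━━━━━━━━━━┓ 
               ┃ ┃ FileEditor                     ┃ 
               ┃ ┠────────────────────────────────┨ 
               ┃ ┃█024-01-15 00:00:01.015 [INFO] ▲┃ 
               ┃ ┃2024-01-15 00:00:01.482 [DEBUG]█┃ 
               ┗━┃2024-01-15 00:00:03.422 [INFO] ░┃ 
                 ┃2024-01-15 00:00:08.953 [INFO] ░┃ 
                 ┃2024-01-15 00:00:11.149 [INFO] ░┃ 
                 ┃2024-01-15 00:00:15.934 [INFO] ░┃ 
                 ┃2024-01-15 00:00:16.695 [ERROR]░┃ 
                 ┃2024-01-15 00:00:21.779 [INFO] ░┃ 
                 ┃2024-01-15 00:00:24.591 [DEBUG]▼┃ 
                 ┗━━━━━━━━━━━━━━━━━━━━━━━━━━━━━━━━┛ 
                                                    
                                                    
                                                    
                                                    
                                                    
                                                    


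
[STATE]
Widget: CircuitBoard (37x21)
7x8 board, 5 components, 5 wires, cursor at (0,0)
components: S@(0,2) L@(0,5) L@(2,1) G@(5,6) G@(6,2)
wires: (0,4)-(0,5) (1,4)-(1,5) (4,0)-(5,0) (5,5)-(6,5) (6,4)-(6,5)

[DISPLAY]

   0 1 2 3 4 5 6                     
0  [.]      S       · ─ L            
                                     
1                   · ─ ·            
                                     
2       L                            
                                     
3                                    
                                     
4   ·                                
    │                                
5   ·                   ·   G        
                        │            
6           G       · ─ ·            
                                     
7                                    
Cursor: (0,0)                        
                                     
                                     
                                     
                                     


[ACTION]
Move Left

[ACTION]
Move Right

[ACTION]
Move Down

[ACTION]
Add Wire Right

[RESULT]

   0 1 2 3 4 5 6                     
0           S       · ─ L            
                                     
1      [.]─ ·       · ─ ·            
                                     
2       L                            
                                     
3                                    
                                     
4   ·                                
    │                                
5   ·                   ·   G        
                        │            
6           G       · ─ ·            
                                     
7                                    
Cursor: (1,1)                        
                                     
                                     
                                     
                                     


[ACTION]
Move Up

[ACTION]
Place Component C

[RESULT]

   0 1 2 3 4 5 6                     
0      [C]  S       · ─ L            
                                     
1       · ─ ·       · ─ ·            
                                     
2       L                            
                                     
3                                    
                                     
4   ·                                
    │                                
5   ·                   ·   G        
                        │            
6           G       · ─ ·            
                                     
7                                    
Cursor: (0,1)                        
                                     
                                     
                                     
                                     


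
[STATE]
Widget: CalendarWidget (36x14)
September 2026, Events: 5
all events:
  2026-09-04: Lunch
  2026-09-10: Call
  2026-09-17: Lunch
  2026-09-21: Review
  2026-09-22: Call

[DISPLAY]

           September 2026           
Mo Tu We Th Fr Sa Su                
    1  2  3  4*  5  6               
 7  8  9 10* 11 12 13               
14 15 16 17* 18 19 20               
21* 22* 23 24 25 26 27              
28 29 30                            
                                    
                                    
                                    
                                    
                                    
                                    
                                    


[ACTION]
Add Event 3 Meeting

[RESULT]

           September 2026           
Mo Tu We Th Fr Sa Su                
    1  2  3*  4*  5  6              
 7  8  9 10* 11 12 13               
14 15 16 17* 18 19 20               
21* 22* 23 24 25 26 27              
28 29 30                            
                                    
                                    
                                    
                                    
                                    
                                    
                                    


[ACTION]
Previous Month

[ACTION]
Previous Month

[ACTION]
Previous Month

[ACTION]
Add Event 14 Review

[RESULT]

             June 2026              
Mo Tu We Th Fr Sa Su                
 1  2  3  4  5  6  7                
 8  9 10 11 12 13 14*               
15 16 17 18 19 20 21                
22 23 24 25 26 27 28                
29 30                               
                                    
                                    
                                    
                                    
                                    
                                    
                                    


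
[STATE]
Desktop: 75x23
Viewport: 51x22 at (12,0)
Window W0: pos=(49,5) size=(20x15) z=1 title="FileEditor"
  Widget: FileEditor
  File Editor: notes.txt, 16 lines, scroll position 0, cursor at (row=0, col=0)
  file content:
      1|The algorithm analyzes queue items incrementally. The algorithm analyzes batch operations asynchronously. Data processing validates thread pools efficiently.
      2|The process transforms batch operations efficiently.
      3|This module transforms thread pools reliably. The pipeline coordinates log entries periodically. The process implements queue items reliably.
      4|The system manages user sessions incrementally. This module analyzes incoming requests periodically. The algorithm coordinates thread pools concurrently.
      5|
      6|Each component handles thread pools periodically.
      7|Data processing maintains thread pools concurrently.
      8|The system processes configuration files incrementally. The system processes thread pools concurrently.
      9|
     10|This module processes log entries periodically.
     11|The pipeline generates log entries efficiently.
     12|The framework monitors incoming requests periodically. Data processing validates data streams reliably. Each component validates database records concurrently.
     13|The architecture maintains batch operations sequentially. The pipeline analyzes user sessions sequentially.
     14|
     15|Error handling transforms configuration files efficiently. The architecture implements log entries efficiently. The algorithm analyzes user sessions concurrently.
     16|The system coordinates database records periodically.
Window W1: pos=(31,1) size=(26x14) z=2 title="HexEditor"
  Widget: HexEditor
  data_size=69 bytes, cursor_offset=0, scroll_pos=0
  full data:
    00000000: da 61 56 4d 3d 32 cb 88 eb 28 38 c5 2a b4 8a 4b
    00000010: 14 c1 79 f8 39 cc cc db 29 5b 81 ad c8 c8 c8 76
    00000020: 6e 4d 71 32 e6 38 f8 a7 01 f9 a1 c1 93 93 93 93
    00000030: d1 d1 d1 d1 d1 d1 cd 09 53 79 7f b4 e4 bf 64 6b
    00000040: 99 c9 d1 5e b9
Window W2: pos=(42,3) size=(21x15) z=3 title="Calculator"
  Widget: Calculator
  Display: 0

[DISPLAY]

                                                   
                   ┏━━━━━━━━━━━━━━━━━━━━━━━━┓      
                   ┃ HexEditor              ┃      
                   ┠──────────┏━━━━━━━━━━━━━━━━━━━┓
                   ┃00000000  ┃ Calculator        ┃
                   ┃00000010  ┠───────────────────┨
                   ┃00000020  ┃                  0┃
                   ┃00000030  ┃┌───┬───┬───┬───┐  ┃
                   ┃00000040  ┃│ 7 │ 8 │ 9 │ ÷ │  ┃
                   ┃          ┃├───┼───┼───┼───┤  ┃
                   ┃          ┃│ 4 │ 5 │ 6 │ × │  ┃
                   ┃          ┃├───┼───┼───┼───┤  ┃
                   ┃          ┃│ 1 │ 2 │ 3 │ - │  ┃
                   ┃          ┃├───┼───┼───┼───┤  ┃
                   ┗━━━━━━━━━━┃│ 0 │ . │ = │ + │  ┃
                              ┃├───┼───┼───┼───┤  ┃
                              ┃│ C │ MC│ MR│ M+│  ┃
                              ┗━━━━━━━━━━━━━━━━━━━┛
                                     ┃The pipeline 
                                     ┗━━━━━━━━━━━━━
                                                   
                                                   


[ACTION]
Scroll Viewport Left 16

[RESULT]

                                                   
                               ┏━━━━━━━━━━━━━━━━━━━
                               ┃ HexEditor         
                               ┠──────────┏━━━━━━━━
                               ┃00000000  ┃ Calcula
                               ┃00000010  ┠────────
                               ┃00000020  ┃        
                               ┃00000030  ┃┌───┬───
                               ┃00000040  ┃│ 7 │ 8 
                               ┃          ┃├───┼───
                               ┃          ┃│ 4 │ 5 
                               ┃          ┃├───┼───
                               ┃          ┃│ 1 │ 2 
                               ┃          ┃├───┼───
                               ┗━━━━━━━━━━┃│ 0 │ . 
                                          ┃├───┼───
                                          ┃│ C │ MC
                                          ┗━━━━━━━━
                                                 ┃T
                                                 ┗━
                                                   
                                                   


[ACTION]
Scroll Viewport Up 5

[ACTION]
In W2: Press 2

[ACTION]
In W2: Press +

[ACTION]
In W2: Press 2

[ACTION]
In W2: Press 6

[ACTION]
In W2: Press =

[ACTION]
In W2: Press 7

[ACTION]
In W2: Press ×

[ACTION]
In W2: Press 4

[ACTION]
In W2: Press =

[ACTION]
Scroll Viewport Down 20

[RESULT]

                               ┏━━━━━━━━━━━━━━━━━━━
                               ┃ HexEditor         
                               ┠──────────┏━━━━━━━━
                               ┃00000000  ┃ Calcula
                               ┃00000010  ┠────────
                               ┃00000020  ┃        
                               ┃00000030  ┃┌───┬───
                               ┃00000040  ┃│ 7 │ 8 
                               ┃          ┃├───┼───
                               ┃          ┃│ 4 │ 5 
                               ┃          ┃├───┼───
                               ┃          ┃│ 1 │ 2 
                               ┃          ┃├───┼───
                               ┗━━━━━━━━━━┃│ 0 │ . 
                                          ┃├───┼───
                                          ┃│ C │ MC
                                          ┗━━━━━━━━
                                                 ┃T
                                                 ┗━
                                                   
                                                   
                                                   


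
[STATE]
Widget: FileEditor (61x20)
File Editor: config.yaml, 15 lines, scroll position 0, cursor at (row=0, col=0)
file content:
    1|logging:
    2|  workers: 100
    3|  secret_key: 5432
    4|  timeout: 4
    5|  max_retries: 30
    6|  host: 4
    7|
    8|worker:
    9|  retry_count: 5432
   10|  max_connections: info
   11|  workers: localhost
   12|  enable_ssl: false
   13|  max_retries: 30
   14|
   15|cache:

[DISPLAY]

█ogging:                                                    ▲
  workers: 100                                              █
  secret_key: 5432                                          ░
  timeout: 4                                                ░
  max_retries: 30                                           ░
  host: 4                                                   ░
                                                            ░
worker:                                                     ░
  retry_count: 5432                                         ░
  max_connections: info                                     ░
  workers: localhost                                        ░
  enable_ssl: false                                         ░
  max_retries: 30                                           ░
                                                            ░
cache:                                                      ░
                                                            ░
                                                            ░
                                                            ░
                                                            ░
                                                            ▼


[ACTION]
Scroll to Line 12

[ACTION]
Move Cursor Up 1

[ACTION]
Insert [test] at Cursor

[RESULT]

test█ogging:                                                ▲
  workers: 100                                              █
  secret_key: 5432                                          ░
  timeout: 4                                                ░
  max_retries: 30                                           ░
  host: 4                                                   ░
                                                            ░
worker:                                                     ░
  retry_count: 5432                                         ░
  max_connections: info                                     ░
  workers: localhost                                        ░
  enable_ssl: false                                         ░
  max_retries: 30                                           ░
                                                            ░
cache:                                                      ░
                                                            ░
                                                            ░
                                                            ░
                                                            ░
                                                            ▼


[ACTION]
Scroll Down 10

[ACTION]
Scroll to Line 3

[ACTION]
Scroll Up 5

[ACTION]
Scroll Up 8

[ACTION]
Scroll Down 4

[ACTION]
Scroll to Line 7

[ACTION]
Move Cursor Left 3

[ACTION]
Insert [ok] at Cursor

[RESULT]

tok█stlogging:                                              ▲
  workers: 100                                              █
  secret_key: 5432                                          ░
  timeout: 4                                                ░
  max_retries: 30                                           ░
  host: 4                                                   ░
                                                            ░
worker:                                                     ░
  retry_count: 5432                                         ░
  max_connections: info                                     ░
  workers: localhost                                        ░
  enable_ssl: false                                         ░
  max_retries: 30                                           ░
                                                            ░
cache:                                                      ░
                                                            ░
                                                            ░
                                                            ░
                                                            ░
                                                            ▼
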